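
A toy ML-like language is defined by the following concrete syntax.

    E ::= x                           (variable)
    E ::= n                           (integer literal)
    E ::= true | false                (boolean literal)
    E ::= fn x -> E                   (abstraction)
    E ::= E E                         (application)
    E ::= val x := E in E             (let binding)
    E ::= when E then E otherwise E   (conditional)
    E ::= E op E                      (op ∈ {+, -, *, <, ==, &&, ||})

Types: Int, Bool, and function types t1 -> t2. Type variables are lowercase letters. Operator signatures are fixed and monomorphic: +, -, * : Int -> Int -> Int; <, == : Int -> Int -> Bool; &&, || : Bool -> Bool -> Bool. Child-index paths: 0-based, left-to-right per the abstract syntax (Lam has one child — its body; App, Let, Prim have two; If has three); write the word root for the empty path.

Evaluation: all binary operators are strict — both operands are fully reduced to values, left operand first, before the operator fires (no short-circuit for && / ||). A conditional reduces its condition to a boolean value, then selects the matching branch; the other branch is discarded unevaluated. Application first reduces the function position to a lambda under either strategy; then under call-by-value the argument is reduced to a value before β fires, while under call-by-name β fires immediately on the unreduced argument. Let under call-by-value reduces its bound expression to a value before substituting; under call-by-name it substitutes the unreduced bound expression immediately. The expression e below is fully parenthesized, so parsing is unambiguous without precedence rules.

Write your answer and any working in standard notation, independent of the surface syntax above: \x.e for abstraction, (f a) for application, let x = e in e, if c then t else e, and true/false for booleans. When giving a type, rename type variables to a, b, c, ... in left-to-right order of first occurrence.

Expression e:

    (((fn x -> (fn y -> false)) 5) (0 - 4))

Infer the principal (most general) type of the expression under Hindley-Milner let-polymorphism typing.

Derivation:
\y._ : b -> Bool
\x._ : a -> b -> Bool
  unify a -> b -> Bool ~ Int -> c
  unify a ~ Int
  unify b -> Bool ~ c
_ _ : b -> Bool
  unify Int ~ Int
  unify Int ~ Int
  unify b -> Bool ~ Int -> d
  unify b ~ Int
  unify Bool ~ d
_ _ : Bool

Answer: Bool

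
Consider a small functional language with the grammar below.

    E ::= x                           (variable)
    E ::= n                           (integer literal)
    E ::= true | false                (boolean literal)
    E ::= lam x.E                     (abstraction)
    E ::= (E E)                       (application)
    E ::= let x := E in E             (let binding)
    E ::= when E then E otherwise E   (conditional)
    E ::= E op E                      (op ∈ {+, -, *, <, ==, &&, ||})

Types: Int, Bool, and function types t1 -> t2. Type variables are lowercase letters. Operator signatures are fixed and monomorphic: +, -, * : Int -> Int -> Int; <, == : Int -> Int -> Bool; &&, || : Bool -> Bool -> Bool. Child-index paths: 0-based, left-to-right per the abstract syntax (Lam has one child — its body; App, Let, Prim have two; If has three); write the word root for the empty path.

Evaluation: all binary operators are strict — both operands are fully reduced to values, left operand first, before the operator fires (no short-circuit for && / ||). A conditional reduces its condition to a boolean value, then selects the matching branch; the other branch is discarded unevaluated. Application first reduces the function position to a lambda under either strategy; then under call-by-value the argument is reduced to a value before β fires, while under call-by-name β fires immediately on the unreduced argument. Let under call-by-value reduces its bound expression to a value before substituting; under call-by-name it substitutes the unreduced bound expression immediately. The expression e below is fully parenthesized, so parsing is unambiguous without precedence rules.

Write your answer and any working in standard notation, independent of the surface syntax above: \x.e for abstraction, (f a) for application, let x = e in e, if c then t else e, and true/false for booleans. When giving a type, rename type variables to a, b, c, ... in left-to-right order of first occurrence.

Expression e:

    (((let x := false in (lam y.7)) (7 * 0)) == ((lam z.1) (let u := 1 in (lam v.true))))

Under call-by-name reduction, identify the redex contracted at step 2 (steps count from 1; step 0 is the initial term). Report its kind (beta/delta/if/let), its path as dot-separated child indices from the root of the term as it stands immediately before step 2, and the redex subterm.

Answer: beta at 0 : ((\y.7) (7 * 0))

Working:
step 0: (((let x = false in (\y.7)) (7 * 0)) == ((\z.1) (let u = 1 in (\v.true))))
step 1: [let@0.0] (((\y.7) (7 * 0)) == ((\z.1) (let u = 1 in (\v.true))))
step 2: [beta@0] (7 == ((\z.1) (let u = 1 in (\v.true))))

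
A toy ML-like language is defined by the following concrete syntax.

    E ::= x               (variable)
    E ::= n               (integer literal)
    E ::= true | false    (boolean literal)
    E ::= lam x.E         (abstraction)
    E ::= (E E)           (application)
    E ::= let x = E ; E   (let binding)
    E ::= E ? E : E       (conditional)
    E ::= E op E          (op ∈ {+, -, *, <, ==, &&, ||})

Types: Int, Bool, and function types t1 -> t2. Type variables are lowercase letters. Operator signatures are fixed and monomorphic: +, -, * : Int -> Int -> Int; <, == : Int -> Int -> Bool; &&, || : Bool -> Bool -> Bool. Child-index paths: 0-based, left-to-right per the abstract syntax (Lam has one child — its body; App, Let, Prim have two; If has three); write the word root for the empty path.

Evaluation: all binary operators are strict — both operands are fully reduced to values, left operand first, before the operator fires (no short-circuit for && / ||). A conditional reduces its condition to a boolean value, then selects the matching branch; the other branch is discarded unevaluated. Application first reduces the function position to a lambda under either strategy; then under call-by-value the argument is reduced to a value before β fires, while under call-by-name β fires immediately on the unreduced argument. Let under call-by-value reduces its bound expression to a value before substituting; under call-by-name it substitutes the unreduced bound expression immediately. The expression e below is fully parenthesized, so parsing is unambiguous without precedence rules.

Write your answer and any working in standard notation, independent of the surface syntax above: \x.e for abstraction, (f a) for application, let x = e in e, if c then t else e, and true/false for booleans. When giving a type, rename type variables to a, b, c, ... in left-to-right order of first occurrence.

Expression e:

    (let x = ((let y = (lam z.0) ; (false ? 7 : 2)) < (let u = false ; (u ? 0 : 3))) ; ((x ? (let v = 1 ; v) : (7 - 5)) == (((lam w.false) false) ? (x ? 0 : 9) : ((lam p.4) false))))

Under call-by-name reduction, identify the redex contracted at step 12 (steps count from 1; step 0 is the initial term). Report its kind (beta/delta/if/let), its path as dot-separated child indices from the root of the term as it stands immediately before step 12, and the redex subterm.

Answer: delta at root : (1 == 4)

Working:
step 0: (let x = ((let y = (\z.0) in (if false then 7 else 2)) < (let u = false in (if u then 0 else 3))) in ((if x then (let v = 1 in v) else (7 - 5)) == (if ((\w.false) false) then (if x then 0 else 9) else ((\p.4) false))))
step 1: [let@root] ((if ((let y = (\z.0) in (if false then 7 else 2)) < (let u = false in (if u then 0 else 3))) then (let v = 1 in v) else (7 - 5)) == (if ((\w.false) false) then (if ((let y = (\z.0) in (if false then 7 else 2)) < (let u = false in (if u then 0 else 3))) then 0 else 9) else ((\p.4) false)))
step 2: [let@0.0.0] ((if ((if false then 7 else 2) < (let u = false in (if u then 0 else 3))) then (let v = 1 in v) else (7 - 5)) == (if ((\w.false) false) then (if ((let y = (\z.0) in (if false then 7 else 2)) < (let u = false in (if u then 0 else 3))) then 0 else 9) else ((\p.4) false)))
step 3: [if@0.0.0] ((if (2 < (let u = false in (if u then 0 else 3))) then (let v = 1 in v) else (7 - 5)) == (if ((\w.false) false) then (if ((let y = (\z.0) in (if false then 7 else 2)) < (let u = false in (if u then 0 else 3))) then 0 else 9) else ((\p.4) false)))
step 4: [let@0.0.1] ((if (2 < (if false then 0 else 3)) then (let v = 1 in v) else (7 - 5)) == (if ((\w.false) false) then (if ((let y = (\z.0) in (if false then 7 else 2)) < (let u = false in (if u then 0 else 3))) then 0 else 9) else ((\p.4) false)))
step 5: [if@0.0.1] ((if (2 < 3) then (let v = 1 in v) else (7 - 5)) == (if ((\w.false) false) then (if ((let y = (\z.0) in (if false then 7 else 2)) < (let u = false in (if u then 0 else 3))) then 0 else 9) else ((\p.4) false)))
step 6: [delta@0.0] ((if true then (let v = 1 in v) else (7 - 5)) == (if ((\w.false) false) then (if ((let y = (\z.0) in (if false then 7 else 2)) < (let u = false in (if u then 0 else 3))) then 0 else 9) else ((\p.4) false)))
step 7: [if@0] ((let v = 1 in v) == (if ((\w.false) false) then (if ((let y = (\z.0) in (if false then 7 else 2)) < (let u = false in (if u then 0 else 3))) then 0 else 9) else ((\p.4) false)))
step 8: [let@0] (1 == (if ((\w.false) false) then (if ((let y = (\z.0) in (if false then 7 else 2)) < (let u = false in (if u then 0 else 3))) then 0 else 9) else ((\p.4) false)))
step 9: [beta@1.0] (1 == (if false then (if ((let y = (\z.0) in (if false then 7 else 2)) < (let u = false in (if u then 0 else 3))) then 0 else 9) else ((\p.4) false)))
step 10: [if@1] (1 == ((\p.4) false))
step 11: [beta@1] (1 == 4)
step 12: [delta@root] false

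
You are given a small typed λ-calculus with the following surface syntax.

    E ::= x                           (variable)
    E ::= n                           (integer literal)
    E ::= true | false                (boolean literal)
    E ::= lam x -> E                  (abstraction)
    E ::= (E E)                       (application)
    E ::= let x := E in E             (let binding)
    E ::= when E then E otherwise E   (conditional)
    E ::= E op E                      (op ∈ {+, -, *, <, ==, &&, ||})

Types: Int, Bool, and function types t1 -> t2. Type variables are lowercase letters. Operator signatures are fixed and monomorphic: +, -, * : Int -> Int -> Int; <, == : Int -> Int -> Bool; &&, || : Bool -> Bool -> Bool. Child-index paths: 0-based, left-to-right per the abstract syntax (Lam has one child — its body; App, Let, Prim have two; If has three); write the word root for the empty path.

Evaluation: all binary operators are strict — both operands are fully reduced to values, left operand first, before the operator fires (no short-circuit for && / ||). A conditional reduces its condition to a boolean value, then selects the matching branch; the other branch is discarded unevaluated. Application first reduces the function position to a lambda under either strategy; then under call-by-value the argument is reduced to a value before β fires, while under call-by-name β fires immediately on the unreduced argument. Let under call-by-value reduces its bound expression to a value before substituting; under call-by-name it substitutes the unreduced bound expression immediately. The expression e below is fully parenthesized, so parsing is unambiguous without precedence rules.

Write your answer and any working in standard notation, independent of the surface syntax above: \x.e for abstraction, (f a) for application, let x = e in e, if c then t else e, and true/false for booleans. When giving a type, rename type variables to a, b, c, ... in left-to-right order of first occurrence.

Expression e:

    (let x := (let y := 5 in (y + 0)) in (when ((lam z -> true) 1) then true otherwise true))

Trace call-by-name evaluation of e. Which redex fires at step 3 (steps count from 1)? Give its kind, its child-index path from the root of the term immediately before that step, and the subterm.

Working:
step 0: (let x = (let y = 5 in (y + 0)) in (if ((\z.true) 1) then true else true))
step 1: [let@root] (if ((\z.true) 1) then true else true)
step 2: [beta@0] (if true then true else true)
step 3: [if@root] true

Answer: if at root : (if true then true else true)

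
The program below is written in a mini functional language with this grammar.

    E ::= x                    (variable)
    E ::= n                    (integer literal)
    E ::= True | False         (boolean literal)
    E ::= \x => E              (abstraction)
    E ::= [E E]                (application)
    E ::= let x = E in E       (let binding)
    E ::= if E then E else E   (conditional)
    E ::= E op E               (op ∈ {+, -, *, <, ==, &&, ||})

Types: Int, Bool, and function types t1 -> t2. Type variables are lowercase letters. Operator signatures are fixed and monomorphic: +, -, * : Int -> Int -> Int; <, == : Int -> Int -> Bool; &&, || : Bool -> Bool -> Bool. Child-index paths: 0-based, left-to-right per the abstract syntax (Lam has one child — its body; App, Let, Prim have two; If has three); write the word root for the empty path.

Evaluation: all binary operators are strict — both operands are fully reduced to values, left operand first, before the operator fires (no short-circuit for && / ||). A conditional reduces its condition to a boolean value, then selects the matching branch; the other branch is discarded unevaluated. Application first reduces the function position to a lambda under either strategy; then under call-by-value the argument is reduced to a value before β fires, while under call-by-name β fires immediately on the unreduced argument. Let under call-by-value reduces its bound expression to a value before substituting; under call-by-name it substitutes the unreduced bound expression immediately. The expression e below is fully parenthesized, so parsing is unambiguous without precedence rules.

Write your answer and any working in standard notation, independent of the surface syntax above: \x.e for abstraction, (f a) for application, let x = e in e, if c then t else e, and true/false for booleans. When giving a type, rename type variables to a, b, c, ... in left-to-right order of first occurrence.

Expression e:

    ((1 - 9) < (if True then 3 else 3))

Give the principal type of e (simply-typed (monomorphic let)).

Working:
  unify Int ~ Int
  unify Int ~ Int
  unify Int ~ Int
  unify Bool ~ Bool
  unify Int ~ Int
  unify Int ~ Int

Answer: Bool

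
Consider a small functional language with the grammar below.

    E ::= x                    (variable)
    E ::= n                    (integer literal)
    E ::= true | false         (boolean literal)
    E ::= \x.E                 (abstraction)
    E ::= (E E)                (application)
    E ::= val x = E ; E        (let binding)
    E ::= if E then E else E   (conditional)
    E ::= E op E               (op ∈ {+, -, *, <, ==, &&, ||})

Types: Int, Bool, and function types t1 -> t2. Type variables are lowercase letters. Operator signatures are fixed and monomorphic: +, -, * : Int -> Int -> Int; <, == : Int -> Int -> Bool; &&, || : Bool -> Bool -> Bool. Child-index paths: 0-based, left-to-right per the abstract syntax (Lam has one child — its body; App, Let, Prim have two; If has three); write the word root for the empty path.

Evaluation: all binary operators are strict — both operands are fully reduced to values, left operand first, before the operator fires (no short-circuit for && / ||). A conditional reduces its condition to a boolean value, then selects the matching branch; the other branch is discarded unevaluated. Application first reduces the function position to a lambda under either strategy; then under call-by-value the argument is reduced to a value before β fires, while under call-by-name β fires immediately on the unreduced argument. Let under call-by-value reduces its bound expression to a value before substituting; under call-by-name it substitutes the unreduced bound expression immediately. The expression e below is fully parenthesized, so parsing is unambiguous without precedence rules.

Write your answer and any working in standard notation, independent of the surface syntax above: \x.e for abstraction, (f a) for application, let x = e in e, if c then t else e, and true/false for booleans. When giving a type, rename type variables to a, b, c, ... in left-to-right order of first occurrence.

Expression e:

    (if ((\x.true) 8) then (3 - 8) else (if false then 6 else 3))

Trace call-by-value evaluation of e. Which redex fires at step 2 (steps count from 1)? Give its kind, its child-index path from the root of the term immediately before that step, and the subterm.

Trace:
step 0: (if ((\x.true) 8) then (3 - 8) else (if false then 6 else 3))
step 1: [beta@0] (if true then (3 - 8) else (if false then 6 else 3))
step 2: [if@root] (3 - 8)

Answer: if at root : (if true then (3 - 8) else (if false then 6 else 3))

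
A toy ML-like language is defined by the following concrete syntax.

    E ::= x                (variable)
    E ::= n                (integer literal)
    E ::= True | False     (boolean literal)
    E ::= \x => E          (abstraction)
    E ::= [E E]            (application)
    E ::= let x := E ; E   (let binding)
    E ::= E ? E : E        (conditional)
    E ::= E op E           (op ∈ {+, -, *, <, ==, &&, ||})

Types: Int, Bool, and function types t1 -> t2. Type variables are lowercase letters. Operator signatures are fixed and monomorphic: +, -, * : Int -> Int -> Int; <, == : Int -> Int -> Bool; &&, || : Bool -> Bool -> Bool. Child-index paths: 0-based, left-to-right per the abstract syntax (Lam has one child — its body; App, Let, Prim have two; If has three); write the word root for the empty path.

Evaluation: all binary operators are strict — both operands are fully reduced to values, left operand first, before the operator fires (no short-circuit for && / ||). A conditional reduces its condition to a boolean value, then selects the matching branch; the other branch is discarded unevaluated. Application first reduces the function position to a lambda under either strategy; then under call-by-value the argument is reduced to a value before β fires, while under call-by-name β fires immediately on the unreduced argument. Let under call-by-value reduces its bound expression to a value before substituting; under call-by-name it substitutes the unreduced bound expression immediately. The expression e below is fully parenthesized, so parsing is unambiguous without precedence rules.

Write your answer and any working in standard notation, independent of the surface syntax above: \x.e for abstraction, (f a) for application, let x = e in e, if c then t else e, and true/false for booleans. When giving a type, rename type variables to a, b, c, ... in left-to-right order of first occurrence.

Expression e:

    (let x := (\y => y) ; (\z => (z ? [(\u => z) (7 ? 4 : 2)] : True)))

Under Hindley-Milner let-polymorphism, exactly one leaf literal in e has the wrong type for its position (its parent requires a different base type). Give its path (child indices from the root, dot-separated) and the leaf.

Answer: 1.0.1.1.0 : 7

Working:
y : a
\y._ : a -> a
let x : forall. a -> a
z : b
  unify b ~ Bool
z : Bool
\u._ : c -> Bool
  unify Int ~ Bool
  FAIL: mismatch Int ~ Bool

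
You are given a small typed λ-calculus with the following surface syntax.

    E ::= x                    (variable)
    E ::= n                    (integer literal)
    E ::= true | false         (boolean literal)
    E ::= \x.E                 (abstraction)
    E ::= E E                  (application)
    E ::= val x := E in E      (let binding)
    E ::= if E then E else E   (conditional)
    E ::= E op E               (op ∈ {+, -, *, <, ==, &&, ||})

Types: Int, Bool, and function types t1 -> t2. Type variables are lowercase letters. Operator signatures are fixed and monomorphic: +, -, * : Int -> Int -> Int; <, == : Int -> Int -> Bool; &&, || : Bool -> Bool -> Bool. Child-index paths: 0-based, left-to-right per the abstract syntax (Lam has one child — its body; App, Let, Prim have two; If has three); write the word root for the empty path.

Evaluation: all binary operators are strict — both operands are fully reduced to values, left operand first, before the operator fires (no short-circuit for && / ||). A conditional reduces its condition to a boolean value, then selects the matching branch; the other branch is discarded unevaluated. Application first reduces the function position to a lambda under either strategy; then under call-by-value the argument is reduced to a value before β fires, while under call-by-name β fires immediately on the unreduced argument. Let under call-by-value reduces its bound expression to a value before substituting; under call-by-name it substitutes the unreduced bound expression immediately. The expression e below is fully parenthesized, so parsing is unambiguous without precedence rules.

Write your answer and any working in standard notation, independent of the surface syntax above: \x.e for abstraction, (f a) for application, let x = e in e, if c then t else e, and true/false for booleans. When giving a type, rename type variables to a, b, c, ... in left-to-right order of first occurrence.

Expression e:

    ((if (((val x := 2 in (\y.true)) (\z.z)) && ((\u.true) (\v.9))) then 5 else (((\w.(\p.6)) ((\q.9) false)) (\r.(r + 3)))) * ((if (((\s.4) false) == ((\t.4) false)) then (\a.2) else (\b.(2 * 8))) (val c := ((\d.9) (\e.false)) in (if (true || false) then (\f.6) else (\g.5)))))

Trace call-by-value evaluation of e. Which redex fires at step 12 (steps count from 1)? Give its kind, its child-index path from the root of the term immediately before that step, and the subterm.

Working:
step 0: ((if (((let x = 2 in (\y.true)) (\z.z)) && ((\u.true) (\v.9))) then 5 else (((\w.(\p.6)) ((\q.9) false)) (\r.(r + 3)))) * ((if (((\s.4) false) == ((\t.4) false)) then (\a.2) else (\b.(2 * 8))) (let c = ((\d.9) (\e.false)) in (if (true || false) then (\f.6) else (\g.5)))))
step 1: [let@0.0.0.0] ((if (((\y.true) (\z.z)) && ((\u.true) (\v.9))) then 5 else (((\w.(\p.6)) ((\q.9) false)) (\r.(r + 3)))) * ((if (((\s.4) false) == ((\t.4) false)) then (\a.2) else (\b.(2 * 8))) (let c = ((\d.9) (\e.false)) in (if (true || false) then (\f.6) else (\g.5)))))
step 2: [beta@0.0.0] ((if (true && ((\u.true) (\v.9))) then 5 else (((\w.(\p.6)) ((\q.9) false)) (\r.(r + 3)))) * ((if (((\s.4) false) == ((\t.4) false)) then (\a.2) else (\b.(2 * 8))) (let c = ((\d.9) (\e.false)) in (if (true || false) then (\f.6) else (\g.5)))))
step 3: [beta@0.0.1] ((if (true && true) then 5 else (((\w.(\p.6)) ((\q.9) false)) (\r.(r + 3)))) * ((if (((\s.4) false) == ((\t.4) false)) then (\a.2) else (\b.(2 * 8))) (let c = ((\d.9) (\e.false)) in (if (true || false) then (\f.6) else (\g.5)))))
step 4: [delta@0.0] ((if true then 5 else (((\w.(\p.6)) ((\q.9) false)) (\r.(r + 3)))) * ((if (((\s.4) false) == ((\t.4) false)) then (\a.2) else (\b.(2 * 8))) (let c = ((\d.9) (\e.false)) in (if (true || false) then (\f.6) else (\g.5)))))
step 5: [if@0] (5 * ((if (((\s.4) false) == ((\t.4) false)) then (\a.2) else (\b.(2 * 8))) (let c = ((\d.9) (\e.false)) in (if (true || false) then (\f.6) else (\g.5)))))
step 6: [beta@1.0.0.0] (5 * ((if (4 == ((\t.4) false)) then (\a.2) else (\b.(2 * 8))) (let c = ((\d.9) (\e.false)) in (if (true || false) then (\f.6) else (\g.5)))))
step 7: [beta@1.0.0.1] (5 * ((if (4 == 4) then (\a.2) else (\b.(2 * 8))) (let c = ((\d.9) (\e.false)) in (if (true || false) then (\f.6) else (\g.5)))))
step 8: [delta@1.0.0] (5 * ((if true then (\a.2) else (\b.(2 * 8))) (let c = ((\d.9) (\e.false)) in (if (true || false) then (\f.6) else (\g.5)))))
step 9: [if@1.0] (5 * ((\a.2) (let c = ((\d.9) (\e.false)) in (if (true || false) then (\f.6) else (\g.5)))))
step 10: [beta@1.1.0] (5 * ((\a.2) (let c = 9 in (if (true || false) then (\f.6) else (\g.5)))))
step 11: [let@1.1] (5 * ((\a.2) (if (true || false) then (\f.6) else (\g.5))))
step 12: [delta@1.1.0] (5 * ((\a.2) (if true then (\f.6) else (\g.5))))

Answer: delta at 1.1.0 : (true || false)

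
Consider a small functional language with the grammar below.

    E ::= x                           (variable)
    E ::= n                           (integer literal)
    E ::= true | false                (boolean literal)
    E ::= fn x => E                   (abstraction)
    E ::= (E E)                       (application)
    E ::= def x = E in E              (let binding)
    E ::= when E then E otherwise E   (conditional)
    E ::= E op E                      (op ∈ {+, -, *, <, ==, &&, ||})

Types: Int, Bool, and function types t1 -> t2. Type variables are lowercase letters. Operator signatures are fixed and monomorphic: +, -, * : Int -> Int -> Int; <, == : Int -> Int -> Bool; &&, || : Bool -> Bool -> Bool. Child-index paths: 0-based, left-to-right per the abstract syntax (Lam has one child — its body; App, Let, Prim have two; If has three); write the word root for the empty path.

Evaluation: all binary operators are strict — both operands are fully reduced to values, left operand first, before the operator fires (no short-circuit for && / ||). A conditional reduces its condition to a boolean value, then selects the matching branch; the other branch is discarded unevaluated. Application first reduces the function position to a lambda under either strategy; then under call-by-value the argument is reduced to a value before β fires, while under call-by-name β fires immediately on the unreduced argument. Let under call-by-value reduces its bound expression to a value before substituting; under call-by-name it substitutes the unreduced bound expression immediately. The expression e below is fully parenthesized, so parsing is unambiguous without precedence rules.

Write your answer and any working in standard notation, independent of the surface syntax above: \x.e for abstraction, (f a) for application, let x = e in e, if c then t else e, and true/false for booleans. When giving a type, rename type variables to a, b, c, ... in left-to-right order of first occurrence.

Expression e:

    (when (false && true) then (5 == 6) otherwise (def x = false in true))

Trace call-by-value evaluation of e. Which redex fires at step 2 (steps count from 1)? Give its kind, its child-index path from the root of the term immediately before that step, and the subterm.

Answer: if at root : (if false then (5 == 6) else (let x = false in true))

Working:
step 0: (if (false && true) then (5 == 6) else (let x = false in true))
step 1: [delta@0] (if false then (5 == 6) else (let x = false in true))
step 2: [if@root] (let x = false in true)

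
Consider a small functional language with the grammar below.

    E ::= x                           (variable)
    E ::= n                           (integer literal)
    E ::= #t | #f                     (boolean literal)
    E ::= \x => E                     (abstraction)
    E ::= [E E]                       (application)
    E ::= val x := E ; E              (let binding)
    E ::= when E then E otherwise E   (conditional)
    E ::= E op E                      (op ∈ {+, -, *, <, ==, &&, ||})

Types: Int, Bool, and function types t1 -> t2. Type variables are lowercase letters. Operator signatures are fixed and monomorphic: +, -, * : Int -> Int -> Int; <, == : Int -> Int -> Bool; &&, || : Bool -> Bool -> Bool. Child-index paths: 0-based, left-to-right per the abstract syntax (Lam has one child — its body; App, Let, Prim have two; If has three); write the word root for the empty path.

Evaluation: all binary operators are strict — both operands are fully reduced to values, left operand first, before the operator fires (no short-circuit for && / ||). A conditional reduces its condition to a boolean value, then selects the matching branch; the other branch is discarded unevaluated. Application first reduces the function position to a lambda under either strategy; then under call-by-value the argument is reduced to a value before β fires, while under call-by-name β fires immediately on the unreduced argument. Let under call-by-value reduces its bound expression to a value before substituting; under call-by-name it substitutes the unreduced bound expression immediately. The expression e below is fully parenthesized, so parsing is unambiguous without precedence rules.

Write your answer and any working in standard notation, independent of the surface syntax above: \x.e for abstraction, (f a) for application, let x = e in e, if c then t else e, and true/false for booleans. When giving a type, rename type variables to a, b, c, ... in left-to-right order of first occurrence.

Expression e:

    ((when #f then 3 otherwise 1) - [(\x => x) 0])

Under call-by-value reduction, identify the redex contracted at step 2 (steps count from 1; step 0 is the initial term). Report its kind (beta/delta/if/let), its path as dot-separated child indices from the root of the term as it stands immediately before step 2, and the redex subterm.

Answer: beta at 1 : ((\x.x) 0)

Derivation:
step 0: ((if false then 3 else 1) - ((\x.x) 0))
step 1: [if@0] (1 - ((\x.x) 0))
step 2: [beta@1] (1 - 0)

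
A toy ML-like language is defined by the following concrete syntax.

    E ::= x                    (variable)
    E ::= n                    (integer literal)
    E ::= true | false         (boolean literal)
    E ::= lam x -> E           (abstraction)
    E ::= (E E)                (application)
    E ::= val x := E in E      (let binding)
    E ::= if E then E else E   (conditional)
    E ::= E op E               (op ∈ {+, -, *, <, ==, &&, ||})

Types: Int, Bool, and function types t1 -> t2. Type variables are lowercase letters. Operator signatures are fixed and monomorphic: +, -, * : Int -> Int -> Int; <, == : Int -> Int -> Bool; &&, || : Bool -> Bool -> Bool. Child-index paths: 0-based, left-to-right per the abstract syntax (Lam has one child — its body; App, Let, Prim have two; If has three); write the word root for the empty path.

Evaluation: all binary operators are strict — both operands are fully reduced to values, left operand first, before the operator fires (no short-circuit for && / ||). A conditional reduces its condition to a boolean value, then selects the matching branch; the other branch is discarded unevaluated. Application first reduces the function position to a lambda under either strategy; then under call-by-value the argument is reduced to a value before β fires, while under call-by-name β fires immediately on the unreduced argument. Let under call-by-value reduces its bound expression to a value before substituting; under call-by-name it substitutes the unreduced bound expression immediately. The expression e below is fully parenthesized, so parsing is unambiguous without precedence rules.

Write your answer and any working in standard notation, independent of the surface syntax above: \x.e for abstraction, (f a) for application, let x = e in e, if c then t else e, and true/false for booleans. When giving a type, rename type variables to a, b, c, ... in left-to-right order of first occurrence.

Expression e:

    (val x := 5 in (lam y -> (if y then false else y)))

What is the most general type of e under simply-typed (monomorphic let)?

Answer: Bool -> Bool

Working:
let x : Int
y : a
  unify a ~ Bool
y : Bool
  unify Bool ~ Bool
\y._ : Bool -> Bool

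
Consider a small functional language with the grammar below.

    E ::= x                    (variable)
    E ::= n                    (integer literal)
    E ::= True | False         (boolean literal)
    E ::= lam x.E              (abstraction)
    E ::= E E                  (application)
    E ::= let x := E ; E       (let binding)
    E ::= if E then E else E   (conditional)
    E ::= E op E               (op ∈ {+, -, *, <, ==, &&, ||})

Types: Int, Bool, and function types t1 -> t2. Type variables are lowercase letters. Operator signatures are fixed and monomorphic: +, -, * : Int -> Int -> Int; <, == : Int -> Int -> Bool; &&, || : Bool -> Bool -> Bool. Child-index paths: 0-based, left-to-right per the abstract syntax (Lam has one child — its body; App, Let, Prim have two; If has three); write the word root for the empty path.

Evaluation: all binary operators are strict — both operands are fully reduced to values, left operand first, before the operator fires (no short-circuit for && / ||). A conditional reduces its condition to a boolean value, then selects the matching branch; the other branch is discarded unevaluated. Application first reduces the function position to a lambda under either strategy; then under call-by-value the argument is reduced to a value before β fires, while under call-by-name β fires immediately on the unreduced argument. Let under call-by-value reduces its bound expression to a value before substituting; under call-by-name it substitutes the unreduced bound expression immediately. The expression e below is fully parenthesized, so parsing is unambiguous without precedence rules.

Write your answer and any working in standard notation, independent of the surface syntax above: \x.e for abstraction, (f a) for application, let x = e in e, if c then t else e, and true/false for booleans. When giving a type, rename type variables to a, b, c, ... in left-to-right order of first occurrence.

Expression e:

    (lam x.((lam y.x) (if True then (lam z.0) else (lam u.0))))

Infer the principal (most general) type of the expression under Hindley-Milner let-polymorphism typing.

Answer: a -> a

Trace:
x : a
\y._ : b -> a
  unify Bool ~ Bool
\z._ : c -> Int
\u._ : d -> Int
  unify c -> Int ~ d -> Int
  unify c ~ d
  unify Int ~ Int
  unify b -> a ~ (d -> Int) -> e
  unify b ~ d -> Int
  unify a ~ e
_ _ : e
\x._ : e -> e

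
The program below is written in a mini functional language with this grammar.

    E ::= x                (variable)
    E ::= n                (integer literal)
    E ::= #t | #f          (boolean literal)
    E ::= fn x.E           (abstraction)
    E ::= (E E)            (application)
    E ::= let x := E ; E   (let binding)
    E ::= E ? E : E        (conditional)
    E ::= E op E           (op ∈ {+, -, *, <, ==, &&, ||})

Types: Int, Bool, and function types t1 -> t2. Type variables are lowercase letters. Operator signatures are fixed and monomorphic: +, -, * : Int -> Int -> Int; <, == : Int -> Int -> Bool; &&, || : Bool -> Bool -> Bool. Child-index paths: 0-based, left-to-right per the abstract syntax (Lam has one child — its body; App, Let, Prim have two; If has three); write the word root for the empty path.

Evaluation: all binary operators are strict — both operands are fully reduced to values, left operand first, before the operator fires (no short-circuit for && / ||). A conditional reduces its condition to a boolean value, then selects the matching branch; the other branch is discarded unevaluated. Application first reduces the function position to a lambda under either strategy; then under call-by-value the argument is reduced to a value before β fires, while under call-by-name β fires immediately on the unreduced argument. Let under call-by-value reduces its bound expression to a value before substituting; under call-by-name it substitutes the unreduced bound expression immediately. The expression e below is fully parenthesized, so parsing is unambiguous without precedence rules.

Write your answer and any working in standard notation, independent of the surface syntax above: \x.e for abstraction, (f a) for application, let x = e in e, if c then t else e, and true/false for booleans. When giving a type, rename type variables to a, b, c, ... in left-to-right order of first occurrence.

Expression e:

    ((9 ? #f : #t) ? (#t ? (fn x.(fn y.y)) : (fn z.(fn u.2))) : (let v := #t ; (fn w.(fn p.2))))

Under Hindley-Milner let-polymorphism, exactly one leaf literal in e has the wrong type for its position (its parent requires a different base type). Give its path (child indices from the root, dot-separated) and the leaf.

Derivation:
  unify Int ~ Bool
  FAIL: mismatch Int ~ Bool

Answer: 0.0 : 9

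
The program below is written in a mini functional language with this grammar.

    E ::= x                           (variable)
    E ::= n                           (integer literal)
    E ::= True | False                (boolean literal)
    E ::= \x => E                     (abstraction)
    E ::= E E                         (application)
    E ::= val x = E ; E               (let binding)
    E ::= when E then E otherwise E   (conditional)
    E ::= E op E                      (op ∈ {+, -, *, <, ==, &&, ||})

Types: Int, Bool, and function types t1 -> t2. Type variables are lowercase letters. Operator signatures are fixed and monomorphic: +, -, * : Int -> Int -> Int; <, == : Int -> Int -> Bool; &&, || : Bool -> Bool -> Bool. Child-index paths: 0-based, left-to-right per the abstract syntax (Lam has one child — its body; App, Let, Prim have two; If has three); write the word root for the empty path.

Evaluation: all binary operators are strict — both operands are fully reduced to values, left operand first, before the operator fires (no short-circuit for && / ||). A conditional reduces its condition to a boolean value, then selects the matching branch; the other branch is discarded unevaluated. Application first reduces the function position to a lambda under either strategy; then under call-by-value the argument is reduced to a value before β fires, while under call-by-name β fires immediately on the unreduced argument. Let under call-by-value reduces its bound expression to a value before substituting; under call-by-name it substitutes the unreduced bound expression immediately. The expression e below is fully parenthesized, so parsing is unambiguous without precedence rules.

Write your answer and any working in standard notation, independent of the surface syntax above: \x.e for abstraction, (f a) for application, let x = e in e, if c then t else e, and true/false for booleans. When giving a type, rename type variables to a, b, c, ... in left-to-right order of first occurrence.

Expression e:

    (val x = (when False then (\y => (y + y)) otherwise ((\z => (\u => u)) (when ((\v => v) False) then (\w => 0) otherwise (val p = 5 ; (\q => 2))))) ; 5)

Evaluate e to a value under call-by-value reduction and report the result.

Trace:
step 0: (let x = (if false then (\y.(y + y)) else ((\z.(\u.u)) (if ((\v.v) false) then (\w.0) else (let p = 5 in (\q.2))))) in 5)
step 1: [if@0] (let x = ((\z.(\u.u)) (if ((\v.v) false) then (\w.0) else (let p = 5 in (\q.2)))) in 5)
step 2: [beta@0.1.0] (let x = ((\z.(\u.u)) (if false then (\w.0) else (let p = 5 in (\q.2)))) in 5)
step 3: [if@0.1] (let x = ((\z.(\u.u)) (let p = 5 in (\q.2))) in 5)
step 4: [let@0.1] (let x = ((\z.(\u.u)) (\q.2)) in 5)
step 5: [beta@0] (let x = (\u.u) in 5)
step 6: [let@root] 5

Answer: 5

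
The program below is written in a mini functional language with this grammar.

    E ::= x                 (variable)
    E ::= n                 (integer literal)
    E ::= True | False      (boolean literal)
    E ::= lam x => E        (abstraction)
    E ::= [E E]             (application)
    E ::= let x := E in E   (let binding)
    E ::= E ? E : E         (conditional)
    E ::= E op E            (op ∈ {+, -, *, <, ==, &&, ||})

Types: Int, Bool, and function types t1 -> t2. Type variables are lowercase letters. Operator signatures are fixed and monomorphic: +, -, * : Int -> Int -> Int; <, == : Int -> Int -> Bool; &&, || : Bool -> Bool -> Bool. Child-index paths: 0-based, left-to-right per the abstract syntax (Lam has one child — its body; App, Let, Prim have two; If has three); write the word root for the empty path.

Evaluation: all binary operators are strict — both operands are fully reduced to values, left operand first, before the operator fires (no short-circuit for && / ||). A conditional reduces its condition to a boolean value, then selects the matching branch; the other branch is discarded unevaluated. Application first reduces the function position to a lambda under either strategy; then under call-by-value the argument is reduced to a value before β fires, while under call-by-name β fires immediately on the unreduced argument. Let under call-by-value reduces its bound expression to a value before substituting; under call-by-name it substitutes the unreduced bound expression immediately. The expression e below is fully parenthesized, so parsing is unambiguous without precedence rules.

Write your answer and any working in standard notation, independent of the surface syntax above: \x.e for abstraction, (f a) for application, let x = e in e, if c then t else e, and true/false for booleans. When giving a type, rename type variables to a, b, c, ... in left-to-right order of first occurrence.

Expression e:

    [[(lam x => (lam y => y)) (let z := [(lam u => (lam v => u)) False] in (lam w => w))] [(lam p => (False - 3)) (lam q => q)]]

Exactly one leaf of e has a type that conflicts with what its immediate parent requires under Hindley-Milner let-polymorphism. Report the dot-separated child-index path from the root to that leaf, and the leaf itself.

Answer: 1.0.0.0 : false

Trace:
y : b
\y._ : b -> b
\x._ : a -> b -> b
u : c
\v._ : d -> c
\u._ : c -> d -> c
  unify c -> d -> c ~ Bool -> e
  unify c ~ Bool
  unify d -> Bool ~ e
_ _ : d -> Bool
let z : forall. d -> Bool
w : f
\w._ : f -> f
  unify a -> b -> b ~ (f -> f) -> g
  unify a ~ f -> f
  unify b -> b ~ g
_ _ : b -> b
  unify Bool ~ Int
  FAIL: mismatch Bool ~ Int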